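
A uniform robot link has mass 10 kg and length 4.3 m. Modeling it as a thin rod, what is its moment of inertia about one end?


I = (1/3) * m * L^2
= (1/3) * 10 * 4.3^2
= 0.333333 * 10 * 18.49
= 61.6333 kg*m^2


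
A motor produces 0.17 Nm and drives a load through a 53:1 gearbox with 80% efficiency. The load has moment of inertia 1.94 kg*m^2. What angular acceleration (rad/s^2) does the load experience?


tau_out = tau_motor * N * eta
= 0.17 * 53 * 0.8 = 7.208 Nm
alpha = tau_out / I = 7.208 / 1.94
= 3.7155 rad/s^2


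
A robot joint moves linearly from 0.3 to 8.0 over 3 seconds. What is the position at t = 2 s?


s = t/T = 2/3 = 0.6667
p(t) = p0 + (pf-p0)*s
= 0.3 + (8.0 - 0.3) * 0.6667
= 5.4333


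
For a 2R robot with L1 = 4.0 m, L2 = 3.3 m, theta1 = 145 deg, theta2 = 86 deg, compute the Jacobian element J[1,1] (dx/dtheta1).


J[1,1] = -L1*sin(t1) - L2*sin(t1+t2)
= -4.0*sin(145) - 3.3*sin(231)
= 0.2703


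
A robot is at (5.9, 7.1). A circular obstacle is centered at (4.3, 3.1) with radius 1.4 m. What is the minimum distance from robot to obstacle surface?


center_dist = sqrt((5.9-4.3)^2 + (7.1-3.1)^2)
= sqrt(2.56 + 16.0)
= 4.3081
min_dist = center_dist - radius = 4.3081 - 1.4 = 2.9081 m


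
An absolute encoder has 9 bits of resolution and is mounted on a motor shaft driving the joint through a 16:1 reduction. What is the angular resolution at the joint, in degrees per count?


counts = 2^9 = 512
effective counts at joint = 512 * 16 = 8192
resolution = 360 / 8192
= 0.0439 deg/count


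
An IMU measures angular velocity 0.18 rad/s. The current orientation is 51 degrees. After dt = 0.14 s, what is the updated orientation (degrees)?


delta_theta = w * dt = 0.18 * 0.14 = 0.0252 rad
= 1.4439 deg
theta_new = 51 + 1.4439 = 52.4439 deg


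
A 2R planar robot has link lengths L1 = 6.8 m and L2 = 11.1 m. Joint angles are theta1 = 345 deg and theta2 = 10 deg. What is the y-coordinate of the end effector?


Convert angles to radians: theta1 = 6.0214, theta2 = 0.1745
y = L1*sin(theta1) + L2*sin(theta1+theta2)
y = -1.76 + -0.9674
y = -2.7274


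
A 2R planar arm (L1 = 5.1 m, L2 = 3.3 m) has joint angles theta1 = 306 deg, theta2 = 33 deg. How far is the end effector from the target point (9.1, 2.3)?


End effector via forward kinematics:
x = L1*cos(t1) + L2*cos(t1+t2) = 6.0785
y = L1*sin(t1) + L2*sin(t1+t2) = -5.3086
Distance to target:
d = sqrt((9.1 - 6.0785)^2 + (2.3 - -5.3086)^2)
= sqrt(9.1293 + 57.8908)
= 8.1866 m


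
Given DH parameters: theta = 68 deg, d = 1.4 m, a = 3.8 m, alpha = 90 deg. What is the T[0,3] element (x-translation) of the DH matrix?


T[0,3] = a * cos(theta)
= 3.8 * cos(68 deg)
= 3.8 * 0.3746
= 1.4235


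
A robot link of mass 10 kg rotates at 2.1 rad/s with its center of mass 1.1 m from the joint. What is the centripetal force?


F = m * omega^2 * r
= 10 * 2.1^2 * 1.1
= 10 * 4.41 * 1.1
= 48.51 N


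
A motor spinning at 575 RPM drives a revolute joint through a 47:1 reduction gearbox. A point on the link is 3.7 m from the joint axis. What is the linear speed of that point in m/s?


omega_motor = 575 * 2*pi/60 = 60.2139 rad/s
omega_joint = omega_motor / 47 = 1.2811 rad/s
v = omega_joint * r = 1.2811 * 3.7
= 4.7402 m/s


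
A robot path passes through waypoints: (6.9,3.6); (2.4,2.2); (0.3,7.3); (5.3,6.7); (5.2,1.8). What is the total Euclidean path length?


Segment lengths:
  seg1 = sqrt((-4.5)^2 + (-1.4)^2) = 4.7127
  seg2 = sqrt((-2.1)^2 + (5.1)^2) = 5.5154
  seg3 = sqrt((5.0)^2 + (-0.6)^2) = 5.0359
  seg4 = sqrt((-0.1)^2 + (-4.9)^2) = 4.901
Total = 20.1651


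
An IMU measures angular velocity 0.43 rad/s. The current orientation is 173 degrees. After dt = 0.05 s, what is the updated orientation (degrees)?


delta_theta = w * dt = 0.43 * 0.05 = 0.0215 rad
= 1.2319 deg
theta_new = 173 + 1.2319 = 174.2319 deg


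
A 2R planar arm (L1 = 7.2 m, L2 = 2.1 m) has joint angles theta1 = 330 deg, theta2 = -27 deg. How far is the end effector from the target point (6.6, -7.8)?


End effector via forward kinematics:
x = L1*cos(t1) + L2*cos(t1+t2) = 7.3791
y = L1*sin(t1) + L2*sin(t1+t2) = -5.3612
Distance to target:
d = sqrt((6.6 - 7.3791)^2 + (-7.8 - -5.3612)^2)
= sqrt(0.607 + 5.9477)
= 2.5602 m


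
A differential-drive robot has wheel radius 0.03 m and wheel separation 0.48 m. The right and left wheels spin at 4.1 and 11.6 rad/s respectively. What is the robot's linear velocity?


vR = r*wR = 0.03*4.1 = 0.123 m/s
vL = r*wL = 0.03*11.6 = 0.348 m/s
v = (vR+vL)/2 = 0.2355 m/s
omega = (vR-vL)/L = -0.4687 rad/s
linear velocity = 0.2355 m/s


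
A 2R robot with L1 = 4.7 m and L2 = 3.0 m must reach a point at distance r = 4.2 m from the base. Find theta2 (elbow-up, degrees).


cos(theta2) = (r^2 - L1^2 - L2^2) / (2*L1*L2)
cos(theta2) = (17.64 - 22.09 - 9.0) / 28.2
cos(theta2) = -0.47695
theta2 = 118.4864 degrees


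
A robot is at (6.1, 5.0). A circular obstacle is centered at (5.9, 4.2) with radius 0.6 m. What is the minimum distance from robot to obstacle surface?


center_dist = sqrt((6.1-5.9)^2 + (5.0-4.2)^2)
= sqrt(0.04 + 0.64)
= 0.8246
min_dist = center_dist - radius = 0.8246 - 0.6 = 0.2246 m


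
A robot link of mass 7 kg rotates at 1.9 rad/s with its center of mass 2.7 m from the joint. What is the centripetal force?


F = m * omega^2 * r
= 7 * 1.9^2 * 2.7
= 7 * 3.61 * 2.7
= 68.229 N


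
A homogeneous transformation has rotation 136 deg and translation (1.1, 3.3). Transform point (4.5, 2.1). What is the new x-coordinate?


x' = cos(theta)*px - sin(theta)*py + tx
= -0.7193*4.5 - 0.6947*2.1 + 1.1
= -3.5958


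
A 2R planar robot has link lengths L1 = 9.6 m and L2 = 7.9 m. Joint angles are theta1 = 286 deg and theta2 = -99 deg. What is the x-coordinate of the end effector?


Convert angles to radians: theta1 = 4.9916, theta2 = -1.7279
x = L1*cos(theta1) + L2*cos(theta1+theta2)
x = 2.6461 + -7.8411
x = -5.195


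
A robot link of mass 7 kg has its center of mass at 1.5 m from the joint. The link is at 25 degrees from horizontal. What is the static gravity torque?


tau = m*g*L*cos(angle)
= 7 * 9.81 * 1.5 * cos(25 deg)
= 7 * 9.81 * 1.5 * 0.9063
= 93.3542 Nm


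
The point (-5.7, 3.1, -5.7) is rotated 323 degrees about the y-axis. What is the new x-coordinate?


Rotation about y-axis: x' = x*cos(theta) + z*sin(theta)
= -5.7 * 0.7986 + -5.7 * -0.6018
= -1.1219


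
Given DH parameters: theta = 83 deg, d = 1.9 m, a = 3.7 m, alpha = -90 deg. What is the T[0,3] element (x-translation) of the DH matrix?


T[0,3] = a * cos(theta)
= 3.7 * cos(83 deg)
= 3.7 * 0.1219
= 0.4509


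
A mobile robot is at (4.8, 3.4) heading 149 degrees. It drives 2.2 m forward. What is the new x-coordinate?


x_new = x0 + d*cos(theta)
= 4.8 + 2.2*cos(149)
= 4.8 + -1.8858
= 2.9142


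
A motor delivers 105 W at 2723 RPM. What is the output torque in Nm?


omega = 2723 * 2*pi/60 = 285.1519 rad/s
tau = P / omega = 105 / 285.1519
= 0.3682 Nm


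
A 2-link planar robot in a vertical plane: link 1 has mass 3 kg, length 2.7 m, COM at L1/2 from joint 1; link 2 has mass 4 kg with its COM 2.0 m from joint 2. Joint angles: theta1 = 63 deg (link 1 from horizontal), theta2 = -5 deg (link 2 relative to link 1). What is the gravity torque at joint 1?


Horizontal distance from joint 1 to link-1 COM:
  x_c1 = (L1/2)*cos(t1) = 1.35 * 0.454 = 0.6129 m
Horizontal distance from joint 1 to link-2 COM:
  x_c2 = L1*cos(t1) + Lc2*cos(t1+t2)
       = 2.7*0.454 + 2.0*0.5299 = 2.2856 m
tau1 = m1*g*x_c1 + m2*g*x_c2
     = 3*9.81*0.6129 + 4*9.81*2.2856
     = 18.0373 + 89.6874
     = 107.7247 Nm


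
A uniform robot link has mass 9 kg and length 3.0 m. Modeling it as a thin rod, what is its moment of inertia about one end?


I = (1/3) * m * L^2
= (1/3) * 9 * 3.0^2
= 0.333333 * 9 * 9.0
= 27.0 kg*m^2


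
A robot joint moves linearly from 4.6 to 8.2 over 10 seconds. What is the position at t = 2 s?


s = t/T = 2/10 = 0.2
p(t) = p0 + (pf-p0)*s
= 4.6 + (8.2 - 4.6) * 0.2
= 5.32


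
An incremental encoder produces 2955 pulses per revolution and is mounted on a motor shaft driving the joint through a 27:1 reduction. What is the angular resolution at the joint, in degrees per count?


counts per rev = 2955
effective counts at joint = 2955 * 27 = 79785
resolution = 360 / 79785
= 0.0045 deg/count


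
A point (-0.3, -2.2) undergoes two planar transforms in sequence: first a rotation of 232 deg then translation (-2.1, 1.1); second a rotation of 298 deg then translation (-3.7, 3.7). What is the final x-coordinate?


After transform 1:
x1 = cos(232)*-0.3 - sin(232)*-2.2 + -2.1 = -3.6489
y1 = sin(232)*-0.3 + cos(232)*-2.2 + 1.1 = 2.6909
After transform 2:
x2 = cos(298)*-3.6489 - sin(298)*2.6909 + -3.7
= -3.0372


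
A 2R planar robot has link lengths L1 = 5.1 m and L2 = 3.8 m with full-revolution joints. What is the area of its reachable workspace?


r_max = L1 + L2 = 8.9 m
r_min = |L1 - L2| = 1.3 m
Area = pi*(r_max^2 - r_min^2)
= pi*(79.21 - 1.69)
= pi * 77.52
= 243.5363 m^2


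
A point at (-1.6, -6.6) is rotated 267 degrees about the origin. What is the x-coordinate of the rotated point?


x' = x*cos(theta) - y*sin(theta)
cos(267 deg) = -0.0523, sin(267 deg) = -0.9986
x' = -1.6 * -0.0523 - -6.6 * -0.9986
= 0.0837 - 6.591
= -6.5072


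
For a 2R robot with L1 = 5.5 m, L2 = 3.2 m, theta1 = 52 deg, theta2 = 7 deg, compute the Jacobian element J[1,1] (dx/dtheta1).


J[1,1] = -L1*sin(t1) - L2*sin(t1+t2)
= -5.5*sin(52) - 3.2*sin(59)
= -7.077


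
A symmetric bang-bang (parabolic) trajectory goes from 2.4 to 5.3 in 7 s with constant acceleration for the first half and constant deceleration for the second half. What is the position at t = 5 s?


Symmetric rest-to-rest: each phase covers (pf-p0)/2 in time T/2. 0.5*a*(T/2)^2 = (pf-p0)/2 => a = 4*(pf-p0)/T^2
a = 4*(5.3-2.4)/7^2 = 0.2367
t = 5 is in the deceleration phase (t > T/2).
p = pf - 0.5*a*(T-t)^2 = 5.3 - 0.5*0.2367*2^2
= 4.8265


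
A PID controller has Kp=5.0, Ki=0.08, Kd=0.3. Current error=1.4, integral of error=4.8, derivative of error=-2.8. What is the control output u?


u = Kp*e + Ki*int(e) + Kd*de/dt
= 5.0*1.4 + 0.08*4.8 + 0.3*(-2.8)
= 7.0 + 0.384 + -0.84
= 6.544


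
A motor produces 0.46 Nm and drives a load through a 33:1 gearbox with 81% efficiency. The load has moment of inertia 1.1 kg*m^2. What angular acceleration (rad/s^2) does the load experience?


tau_out = tau_motor * N * eta
= 0.46 * 33 * 0.81 = 12.2958 Nm
alpha = tau_out / I = 12.2958 / 1.1
= 11.178 rad/s^2


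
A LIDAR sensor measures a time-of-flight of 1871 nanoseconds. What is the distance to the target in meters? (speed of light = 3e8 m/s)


tof = 1871 ns = 1.871e-06 s
dist = c * tof / 2
= 3e8 * 1.871e-06 / 2
= 280.65 m


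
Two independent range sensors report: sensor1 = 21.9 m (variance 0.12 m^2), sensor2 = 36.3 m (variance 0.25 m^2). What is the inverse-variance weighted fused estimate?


w1 = (1/var1) / (1/var1 + 1/var2)
   = 8.3333 / (8.3333 + 4.0) = 0.6757
w2 = 1 - w1 = 0.3243
fused = w1*s1 + w2*s2 = 14.7973 + 11.773
= 26.5703 m


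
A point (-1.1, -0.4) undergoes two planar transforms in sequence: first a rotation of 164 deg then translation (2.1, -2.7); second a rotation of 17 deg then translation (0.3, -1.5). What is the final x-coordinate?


After transform 1:
x1 = cos(164)*-1.1 - sin(164)*-0.4 + 2.1 = 3.2676
y1 = sin(164)*-1.1 + cos(164)*-0.4 + -2.7 = -2.6187
After transform 2:
x2 = cos(17)*3.2676 - sin(17)*-2.6187 + 0.3
= 4.1905


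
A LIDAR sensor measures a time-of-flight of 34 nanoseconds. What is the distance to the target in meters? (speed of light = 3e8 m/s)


tof = 34 ns = 3.4e-08 s
dist = c * tof / 2
= 3e8 * 3.4e-08 / 2
= 5.1 m


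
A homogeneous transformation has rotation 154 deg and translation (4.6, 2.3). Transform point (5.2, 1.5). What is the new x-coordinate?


x' = cos(theta)*px - sin(theta)*py + tx
= -0.8988*5.2 - 0.4384*1.5 + 4.6
= -0.7313


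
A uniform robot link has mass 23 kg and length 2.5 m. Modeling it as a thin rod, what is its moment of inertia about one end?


I = (1/3) * m * L^2
= (1/3) * 23 * 2.5^2
= 0.333333 * 23 * 6.25
= 47.9167 kg*m^2


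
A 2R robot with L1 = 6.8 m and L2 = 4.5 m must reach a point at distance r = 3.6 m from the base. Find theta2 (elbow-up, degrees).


cos(theta2) = (r^2 - L1^2 - L2^2) / (2*L1*L2)
cos(theta2) = (12.96 - 46.24 - 20.25) / 61.2
cos(theta2) = -0.874673
theta2 = 151.0063 degrees


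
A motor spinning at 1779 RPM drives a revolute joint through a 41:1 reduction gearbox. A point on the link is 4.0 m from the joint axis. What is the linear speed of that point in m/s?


omega_motor = 1779 * 2*pi/60 = 186.2964 rad/s
omega_joint = omega_motor / 41 = 4.5438 rad/s
v = omega_joint * r = 4.5438 * 4.0
= 18.1753 m/s


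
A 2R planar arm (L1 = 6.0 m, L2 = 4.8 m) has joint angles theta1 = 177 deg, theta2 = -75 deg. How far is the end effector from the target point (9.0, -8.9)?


End effector via forward kinematics:
x = L1*cos(t1) + L2*cos(t1+t2) = -6.9898
y = L1*sin(t1) + L2*sin(t1+t2) = 5.0091
Distance to target:
d = sqrt((9.0 - -6.9898)^2 + (-8.9 - 5.0091)^2)
= sqrt(255.6722 + 193.4637)
= 21.1928 m


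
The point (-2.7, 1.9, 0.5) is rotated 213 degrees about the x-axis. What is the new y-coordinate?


Rotation about x-axis: y' = y*cos(theta) - z*sin(theta)
= 1.9 * -0.8387 - 0.5 * -0.5446
= -1.3212


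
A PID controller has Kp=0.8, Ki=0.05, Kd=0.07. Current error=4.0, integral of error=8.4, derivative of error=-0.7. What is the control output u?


u = Kp*e + Ki*int(e) + Kd*de/dt
= 0.8*4.0 + 0.05*8.4 + 0.07*(-0.7)
= 3.2 + 0.42 + -0.049
= 3.571


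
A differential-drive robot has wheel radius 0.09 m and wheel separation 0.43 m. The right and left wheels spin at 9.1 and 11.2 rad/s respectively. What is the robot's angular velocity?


vR = r*wR = 0.09*9.1 = 0.819 m/s
vL = r*wL = 0.09*11.2 = 1.008 m/s
v = (vR+vL)/2 = 0.9135 m/s
omega = (vR-vL)/L = -0.4395 rad/s
angular velocity = -0.4395 rad/s


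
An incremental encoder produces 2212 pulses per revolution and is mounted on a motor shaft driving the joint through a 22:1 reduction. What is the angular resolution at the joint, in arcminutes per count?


counts per rev = 2212
effective counts at joint = 2212 * 22 = 48664
resolution = 360*60 / 48664
= 0.4439 arcmin/count


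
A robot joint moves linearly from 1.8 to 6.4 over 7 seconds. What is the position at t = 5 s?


s = t/T = 5/7 = 0.7143
p(t) = p0 + (pf-p0)*s
= 1.8 + (6.4 - 1.8) * 0.7143
= 5.0857


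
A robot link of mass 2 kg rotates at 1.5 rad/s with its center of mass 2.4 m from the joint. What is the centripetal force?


F = m * omega^2 * r
= 2 * 1.5^2 * 2.4
= 2 * 2.25 * 2.4
= 10.8 N


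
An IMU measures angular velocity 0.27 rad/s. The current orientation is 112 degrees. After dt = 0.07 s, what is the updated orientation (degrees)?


delta_theta = w * dt = 0.27 * 0.07 = 0.0189 rad
= 1.0829 deg
theta_new = 112 + 1.0829 = 113.0829 deg


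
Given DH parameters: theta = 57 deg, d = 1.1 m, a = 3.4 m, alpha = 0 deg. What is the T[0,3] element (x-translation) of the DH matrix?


T[0,3] = a * cos(theta)
= 3.4 * cos(57 deg)
= 3.4 * 0.5446
= 1.8518


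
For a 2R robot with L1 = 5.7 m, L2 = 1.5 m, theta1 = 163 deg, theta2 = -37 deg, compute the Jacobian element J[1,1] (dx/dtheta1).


J[1,1] = -L1*sin(t1) - L2*sin(t1+t2)
= -5.7*sin(163) - 1.5*sin(126)
= -2.88


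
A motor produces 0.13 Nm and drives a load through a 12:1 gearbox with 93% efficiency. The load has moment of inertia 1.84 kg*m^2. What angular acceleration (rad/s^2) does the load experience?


tau_out = tau_motor * N * eta
= 0.13 * 12 * 0.93 = 1.4508 Nm
alpha = tau_out / I = 1.4508 / 1.84
= 0.7885 rad/s^2


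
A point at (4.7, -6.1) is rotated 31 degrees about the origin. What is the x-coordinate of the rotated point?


x' = x*cos(theta) - y*sin(theta)
cos(31 deg) = 0.8572, sin(31 deg) = 0.515
x' = 4.7 * 0.8572 - -6.1 * 0.515
= 4.0287 - -3.1417
= 7.1704


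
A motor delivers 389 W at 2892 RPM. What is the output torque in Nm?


omega = 2892 * 2*pi/60 = 302.8495 rad/s
tau = P / omega = 389 / 302.8495
= 1.2845 Nm


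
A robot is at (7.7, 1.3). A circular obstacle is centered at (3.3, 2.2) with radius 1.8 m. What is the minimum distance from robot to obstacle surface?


center_dist = sqrt((7.7-3.3)^2 + (1.3-2.2)^2)
= sqrt(19.36 + 0.81)
= 4.4911
min_dist = center_dist - radius = 4.4911 - 1.8 = 2.6911 m


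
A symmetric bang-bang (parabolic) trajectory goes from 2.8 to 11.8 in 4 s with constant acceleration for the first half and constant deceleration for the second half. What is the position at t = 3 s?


Symmetric rest-to-rest: each phase covers (pf-p0)/2 in time T/2. 0.5*a*(T/2)^2 = (pf-p0)/2 => a = 4*(pf-p0)/T^2
a = 4*(11.8-2.8)/4^2 = 2.25
t = 3 is in the deceleration phase (t > T/2).
p = pf - 0.5*a*(T-t)^2 = 11.8 - 0.5*2.25*1^2
= 10.675


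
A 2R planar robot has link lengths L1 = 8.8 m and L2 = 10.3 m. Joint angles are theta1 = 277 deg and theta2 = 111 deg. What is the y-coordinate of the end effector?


Convert angles to radians: theta1 = 4.8346, theta2 = 1.9373
y = L1*sin(theta1) + L2*sin(theta1+theta2)
y = -8.7344 + 4.8356
y = -3.8988


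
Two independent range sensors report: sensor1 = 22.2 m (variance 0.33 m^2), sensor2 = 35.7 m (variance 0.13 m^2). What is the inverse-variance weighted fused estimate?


w1 = (1/var1) / (1/var1 + 1/var2)
   = 3.0303 / (3.0303 + 7.6923) = 0.2826
w2 = 1 - w1 = 0.7174
fused = w1*s1 + w2*s2 = 6.2739 + 25.6109
= 31.8848 m


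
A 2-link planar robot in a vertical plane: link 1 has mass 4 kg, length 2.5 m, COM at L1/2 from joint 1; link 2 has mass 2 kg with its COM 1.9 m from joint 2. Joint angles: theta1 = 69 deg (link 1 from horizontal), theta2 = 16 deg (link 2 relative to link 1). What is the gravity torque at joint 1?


Horizontal distance from joint 1 to link-1 COM:
  x_c1 = (L1/2)*cos(t1) = 1.25 * 0.3584 = 0.448 m
Horizontal distance from joint 1 to link-2 COM:
  x_c2 = L1*cos(t1) + Lc2*cos(t1+t2)
       = 2.5*0.3584 + 1.9*0.0872 = 1.0615 m
tau1 = m1*g*x_c1 + m2*g*x_c2
     = 4*9.81*0.448 + 2*9.81*1.0615
     = 17.5779 + 20.8269
     = 38.4049 Nm


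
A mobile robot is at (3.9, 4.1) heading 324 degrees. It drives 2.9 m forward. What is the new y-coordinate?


y_new = y0 + d*sin(theta)
= 4.1 + 2.9*sin(324)
= 4.1 + -1.7046
= 2.3954


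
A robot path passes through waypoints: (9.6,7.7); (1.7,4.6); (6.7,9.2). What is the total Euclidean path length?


Segment lengths:
  seg1 = sqrt((-7.9)^2 + (-3.1)^2) = 8.4865
  seg2 = sqrt((5.0)^2 + (4.6)^2) = 6.7941
Total = 15.2806


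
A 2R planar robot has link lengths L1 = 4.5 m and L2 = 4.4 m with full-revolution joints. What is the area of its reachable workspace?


r_max = L1 + L2 = 8.9 m
r_min = |L1 - L2| = 0.1 m
Area = pi*(r_max^2 - r_min^2)
= pi*(79.21 - 0.01)
= pi * 79.2
= 248.8141 m^2


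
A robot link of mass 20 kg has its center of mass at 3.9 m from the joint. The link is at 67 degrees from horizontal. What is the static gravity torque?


tau = m*g*L*cos(angle)
= 20 * 9.81 * 3.9 * cos(67 deg)
= 20 * 9.81 * 3.9 * 0.3907
= 298.9796 Nm


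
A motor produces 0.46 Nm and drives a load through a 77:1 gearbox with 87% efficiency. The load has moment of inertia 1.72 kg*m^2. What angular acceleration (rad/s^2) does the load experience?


tau_out = tau_motor * N * eta
= 0.46 * 77 * 0.87 = 30.8154 Nm
alpha = tau_out / I = 30.8154 / 1.72
= 17.9159 rad/s^2


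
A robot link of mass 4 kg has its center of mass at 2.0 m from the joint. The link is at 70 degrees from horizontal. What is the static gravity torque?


tau = m*g*L*cos(angle)
= 4 * 9.81 * 2.0 * cos(70 deg)
= 4 * 9.81 * 2.0 * 0.342
= 26.8417 Nm


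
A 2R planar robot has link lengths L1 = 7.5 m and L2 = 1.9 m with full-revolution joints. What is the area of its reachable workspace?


r_max = L1 + L2 = 9.4 m
r_min = |L1 - L2| = 5.6 m
Area = pi*(r_max^2 - r_min^2)
= pi*(88.36 - 31.36)
= pi * 57.0
= 179.0708 m^2


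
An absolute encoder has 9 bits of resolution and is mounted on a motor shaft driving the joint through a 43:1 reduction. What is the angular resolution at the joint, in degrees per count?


counts = 2^9 = 512
effective counts at joint = 512 * 43 = 22016
resolution = 360 / 22016
= 0.0164 deg/count


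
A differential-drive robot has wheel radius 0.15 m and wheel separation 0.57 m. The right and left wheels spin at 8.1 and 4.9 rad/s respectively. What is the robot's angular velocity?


vR = r*wR = 0.15*8.1 = 1.215 m/s
vL = r*wL = 0.15*4.9 = 0.735 m/s
v = (vR+vL)/2 = 0.975 m/s
omega = (vR-vL)/L = 0.8421 rad/s
angular velocity = 0.8421 rad/s


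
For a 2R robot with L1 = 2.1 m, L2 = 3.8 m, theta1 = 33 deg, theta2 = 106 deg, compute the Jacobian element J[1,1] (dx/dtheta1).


J[1,1] = -L1*sin(t1) - L2*sin(t1+t2)
= -2.1*sin(33) - 3.8*sin(139)
= -3.6368


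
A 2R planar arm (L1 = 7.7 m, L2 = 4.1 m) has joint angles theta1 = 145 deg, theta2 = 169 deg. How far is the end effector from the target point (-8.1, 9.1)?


End effector via forward kinematics:
x = L1*cos(t1) + L2*cos(t1+t2) = -3.4594
y = L1*sin(t1) + L2*sin(t1+t2) = 1.4672
Distance to target:
d = sqrt((-8.1 - -3.4594)^2 + (9.1 - 1.4672)^2)
= sqrt(21.5354 + 58.2589)
= 8.9328 m


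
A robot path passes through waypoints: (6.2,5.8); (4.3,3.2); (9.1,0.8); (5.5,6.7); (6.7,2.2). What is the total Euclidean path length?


Segment lengths:
  seg1 = sqrt((-1.9)^2 + (-2.6)^2) = 3.2202
  seg2 = sqrt((4.8)^2 + (-2.4)^2) = 5.3666
  seg3 = sqrt((-3.6)^2 + (5.9)^2) = 6.9116
  seg4 = sqrt((1.2)^2 + (-4.5)^2) = 4.6573
Total = 20.1556


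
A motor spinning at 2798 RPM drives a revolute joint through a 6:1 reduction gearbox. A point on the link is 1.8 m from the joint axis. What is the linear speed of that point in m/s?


omega_motor = 2798 * 2*pi/60 = 293.0059 rad/s
omega_joint = omega_motor / 6 = 48.8343 rad/s
v = omega_joint * r = 48.8343 * 1.8
= 87.9018 m/s


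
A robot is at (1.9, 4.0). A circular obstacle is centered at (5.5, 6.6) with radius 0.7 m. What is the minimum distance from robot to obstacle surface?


center_dist = sqrt((1.9-5.5)^2 + (4.0-6.6)^2)
= sqrt(12.96 + 6.76)
= 4.4407
min_dist = center_dist - radius = 4.4407 - 0.7 = 3.7407 m


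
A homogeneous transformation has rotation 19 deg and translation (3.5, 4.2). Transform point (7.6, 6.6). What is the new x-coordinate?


x' = cos(theta)*px - sin(theta)*py + tx
= 0.9455*7.6 - 0.3256*6.6 + 3.5
= 8.5372


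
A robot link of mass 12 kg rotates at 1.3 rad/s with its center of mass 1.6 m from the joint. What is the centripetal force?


F = m * omega^2 * r
= 12 * 1.3^2 * 1.6
= 12 * 1.69 * 1.6
= 32.448 N


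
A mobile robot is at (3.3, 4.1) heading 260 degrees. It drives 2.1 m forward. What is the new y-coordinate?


y_new = y0 + d*sin(theta)
= 4.1 + 2.1*sin(260)
= 4.1 + -2.0681
= 2.0319


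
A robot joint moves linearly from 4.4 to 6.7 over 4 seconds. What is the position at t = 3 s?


s = t/T = 3/4 = 0.75
p(t) = p0 + (pf-p0)*s
= 4.4 + (6.7 - 4.4) * 0.75
= 6.125


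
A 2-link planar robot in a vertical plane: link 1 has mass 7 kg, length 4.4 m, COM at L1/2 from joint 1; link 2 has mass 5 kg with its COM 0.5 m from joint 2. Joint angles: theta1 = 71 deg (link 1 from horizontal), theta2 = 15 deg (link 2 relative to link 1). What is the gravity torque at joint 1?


Horizontal distance from joint 1 to link-1 COM:
  x_c1 = (L1/2)*cos(t1) = 2.2 * 0.3256 = 0.7162 m
Horizontal distance from joint 1 to link-2 COM:
  x_c2 = L1*cos(t1) + Lc2*cos(t1+t2)
       = 4.4*0.3256 + 0.5*0.0698 = 1.4674 m
tau1 = m1*g*x_c1 + m2*g*x_c2
     = 7*9.81*0.7162 + 5*9.81*1.4674
     = 49.1849 + 71.9749
     = 121.1598 Nm


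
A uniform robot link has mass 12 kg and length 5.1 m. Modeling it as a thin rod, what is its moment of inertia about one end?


I = (1/3) * m * L^2
= (1/3) * 12 * 5.1^2
= 0.333333 * 12 * 26.01
= 104.04 kg*m^2


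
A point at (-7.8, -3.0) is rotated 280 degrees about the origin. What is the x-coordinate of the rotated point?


x' = x*cos(theta) - y*sin(theta)
cos(280 deg) = 0.1736, sin(280 deg) = -0.9848
x' = -7.8 * 0.1736 - -3.0 * -0.9848
= -1.3545 - 2.9544
= -4.3089


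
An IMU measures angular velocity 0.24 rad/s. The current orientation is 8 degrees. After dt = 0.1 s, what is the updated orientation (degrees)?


delta_theta = w * dt = 0.24 * 0.1 = 0.024 rad
= 1.3751 deg
theta_new = 8 + 1.3751 = 9.3751 deg


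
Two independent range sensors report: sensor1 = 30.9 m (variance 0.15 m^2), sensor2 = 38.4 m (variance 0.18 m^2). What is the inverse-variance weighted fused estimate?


w1 = (1/var1) / (1/var1 + 1/var2)
   = 6.6667 / (6.6667 + 5.5556) = 0.5455
w2 = 1 - w1 = 0.4545
fused = w1*s1 + w2*s2 = 16.8545 + 17.4545
= 34.3091 m


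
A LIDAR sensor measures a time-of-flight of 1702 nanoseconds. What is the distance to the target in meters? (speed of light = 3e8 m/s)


tof = 1702 ns = 1.702e-06 s
dist = c * tof / 2
= 3e8 * 1.702e-06 / 2
= 255.3 m


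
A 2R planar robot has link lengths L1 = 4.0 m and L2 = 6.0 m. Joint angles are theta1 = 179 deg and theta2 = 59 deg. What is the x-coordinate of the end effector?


Convert angles to radians: theta1 = 3.1241, theta2 = 1.0297
x = L1*cos(theta1) + L2*cos(theta1+theta2)
x = -3.9994 + -3.1795
x = -7.1789


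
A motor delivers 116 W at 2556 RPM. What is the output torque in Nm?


omega = 2556 * 2*pi/60 = 267.6637 rad/s
tau = P / omega = 116 / 267.6637
= 0.4334 Nm


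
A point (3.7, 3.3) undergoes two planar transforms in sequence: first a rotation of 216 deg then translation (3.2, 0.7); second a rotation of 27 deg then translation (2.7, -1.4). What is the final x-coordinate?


After transform 1:
x1 = cos(216)*3.7 - sin(216)*3.3 + 3.2 = 2.1463
y1 = sin(216)*3.7 + cos(216)*3.3 + 0.7 = -4.1446
After transform 2:
x2 = cos(27)*2.1463 - sin(27)*-4.1446 + 2.7
= 6.494


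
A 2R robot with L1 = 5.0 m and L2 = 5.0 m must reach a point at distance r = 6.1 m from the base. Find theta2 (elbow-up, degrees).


cos(theta2) = (r^2 - L1^2 - L2^2) / (2*L1*L2)
cos(theta2) = (37.21 - 25.0 - 25.0) / 50.0
cos(theta2) = -0.2558
theta2 = 104.821 degrees


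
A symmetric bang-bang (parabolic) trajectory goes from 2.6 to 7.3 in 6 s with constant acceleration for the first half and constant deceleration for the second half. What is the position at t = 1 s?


Symmetric rest-to-rest: each phase covers (pf-p0)/2 in time T/2. 0.5*a*(T/2)^2 = (pf-p0)/2 => a = 4*(pf-p0)/T^2
a = 4*(7.3-2.6)/6^2 = 0.5222
t = 1 is in the acceleration phase (t <= T/2).
p = p0 + 0.5*a*t^2 = 2.6 + 0.5*0.5222*1^2
= 2.8611


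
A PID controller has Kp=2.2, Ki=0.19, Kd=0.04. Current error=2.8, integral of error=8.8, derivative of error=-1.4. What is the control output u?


u = Kp*e + Ki*int(e) + Kd*de/dt
= 2.2*2.8 + 0.19*8.8 + 0.04*(-1.4)
= 6.16 + 1.672 + -0.056
= 7.776


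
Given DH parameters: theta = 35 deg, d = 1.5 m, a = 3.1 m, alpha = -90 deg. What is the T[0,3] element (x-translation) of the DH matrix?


T[0,3] = a * cos(theta)
= 3.1 * cos(35 deg)
= 3.1 * 0.8192
= 2.5394


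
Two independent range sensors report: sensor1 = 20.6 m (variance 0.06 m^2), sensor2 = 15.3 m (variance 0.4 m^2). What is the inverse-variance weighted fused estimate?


w1 = (1/var1) / (1/var1 + 1/var2)
   = 16.6667 / (16.6667 + 2.5) = 0.8696
w2 = 1 - w1 = 0.1304
fused = w1*s1 + w2*s2 = 17.913 + 1.9957
= 19.9087 m


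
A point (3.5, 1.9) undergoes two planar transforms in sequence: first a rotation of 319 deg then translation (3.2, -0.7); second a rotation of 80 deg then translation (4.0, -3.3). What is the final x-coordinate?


After transform 1:
x1 = cos(319)*3.5 - sin(319)*1.9 + 3.2 = 7.088
y1 = sin(319)*3.5 + cos(319)*1.9 + -0.7 = -1.5623
After transform 2:
x2 = cos(80)*7.088 - sin(80)*-1.5623 + 4.0
= 6.7693


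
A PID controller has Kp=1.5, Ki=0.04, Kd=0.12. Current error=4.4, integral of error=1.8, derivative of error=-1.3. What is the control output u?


u = Kp*e + Ki*int(e) + Kd*de/dt
= 1.5*4.4 + 0.04*1.8 + 0.12*(-1.3)
= 6.6 + 0.072 + -0.156
= 6.516


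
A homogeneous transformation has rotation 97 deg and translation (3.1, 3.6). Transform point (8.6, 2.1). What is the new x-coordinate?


x' = cos(theta)*px - sin(theta)*py + tx
= -0.1219*8.6 - 0.9925*2.1 + 3.1
= -0.0324


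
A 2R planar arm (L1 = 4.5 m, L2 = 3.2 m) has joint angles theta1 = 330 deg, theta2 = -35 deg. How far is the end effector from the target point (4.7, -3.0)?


End effector via forward kinematics:
x = L1*cos(t1) + L2*cos(t1+t2) = 5.2495
y = L1*sin(t1) + L2*sin(t1+t2) = -5.1502
Distance to target:
d = sqrt((4.7 - 5.2495)^2 + (-3.0 - -5.1502)^2)
= sqrt(0.3019 + 4.6233)
= 2.2193 m


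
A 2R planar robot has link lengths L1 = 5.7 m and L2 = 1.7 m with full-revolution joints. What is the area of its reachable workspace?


r_max = L1 + L2 = 7.4 m
r_min = |L1 - L2| = 4.0 m
Area = pi*(r_max^2 - r_min^2)
= pi*(54.76 - 16.0)
= pi * 38.76
= 121.7681 m^2


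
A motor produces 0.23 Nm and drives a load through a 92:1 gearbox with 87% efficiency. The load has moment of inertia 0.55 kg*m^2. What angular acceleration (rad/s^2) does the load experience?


tau_out = tau_motor * N * eta
= 0.23 * 92 * 0.87 = 18.4092 Nm
alpha = tau_out / I = 18.4092 / 0.55
= 33.4713 rad/s^2


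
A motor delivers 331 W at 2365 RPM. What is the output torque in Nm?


omega = 2365 * 2*pi/60 = 247.6622 rad/s
tau = P / omega = 331 / 247.6622
= 1.3365 Nm


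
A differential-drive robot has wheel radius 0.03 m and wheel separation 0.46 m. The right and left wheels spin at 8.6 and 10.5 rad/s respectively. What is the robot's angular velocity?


vR = r*wR = 0.03*8.6 = 0.258 m/s
vL = r*wL = 0.03*10.5 = 0.315 m/s
v = (vR+vL)/2 = 0.2865 m/s
omega = (vR-vL)/L = -0.1239 rad/s
angular velocity = -0.1239 rad/s


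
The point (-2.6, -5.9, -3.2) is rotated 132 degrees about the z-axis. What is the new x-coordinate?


Rotation about z-axis: x' = x*cos(theta) - y*sin(theta)
= -2.6 * -0.6691 - -5.9 * 0.7431
= 6.1243


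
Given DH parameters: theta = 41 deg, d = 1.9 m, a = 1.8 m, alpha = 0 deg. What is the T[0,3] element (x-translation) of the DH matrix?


T[0,3] = a * cos(theta)
= 1.8 * cos(41 deg)
= 1.8 * 0.7547
= 1.3585


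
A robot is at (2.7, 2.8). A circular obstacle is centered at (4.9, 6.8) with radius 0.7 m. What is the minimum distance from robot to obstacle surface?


center_dist = sqrt((2.7-4.9)^2 + (2.8-6.8)^2)
= sqrt(4.84 + 16.0)
= 4.5651
min_dist = center_dist - radius = 4.5651 - 0.7 = 3.8651 m


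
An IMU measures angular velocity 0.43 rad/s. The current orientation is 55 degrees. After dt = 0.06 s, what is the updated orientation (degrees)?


delta_theta = w * dt = 0.43 * 0.06 = 0.0258 rad
= 1.4782 deg
theta_new = 55 + 1.4782 = 56.4782 deg


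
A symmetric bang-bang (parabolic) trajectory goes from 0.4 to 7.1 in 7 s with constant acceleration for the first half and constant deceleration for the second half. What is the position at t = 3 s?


Symmetric rest-to-rest: each phase covers (pf-p0)/2 in time T/2. 0.5*a*(T/2)^2 = (pf-p0)/2 => a = 4*(pf-p0)/T^2
a = 4*(7.1-0.4)/7^2 = 0.5469
t = 3 is in the acceleration phase (t <= T/2).
p = p0 + 0.5*a*t^2 = 0.4 + 0.5*0.5469*3^2
= 2.8612


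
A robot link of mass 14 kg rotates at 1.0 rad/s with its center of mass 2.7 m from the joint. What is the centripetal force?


F = m * omega^2 * r
= 14 * 1.0^2 * 2.7
= 14 * 1.0 * 2.7
= 37.8 N


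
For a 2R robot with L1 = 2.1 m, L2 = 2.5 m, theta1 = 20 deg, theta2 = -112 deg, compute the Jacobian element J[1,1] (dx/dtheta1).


J[1,1] = -L1*sin(t1) - L2*sin(t1+t2)
= -2.1*sin(20) - 2.5*sin(-92)
= 1.7802


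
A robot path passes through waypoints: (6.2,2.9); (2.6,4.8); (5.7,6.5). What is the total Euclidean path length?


Segment lengths:
  seg1 = sqrt((-3.6)^2 + (1.9)^2) = 4.0706
  seg2 = sqrt((3.1)^2 + (1.7)^2) = 3.5355
Total = 7.6062


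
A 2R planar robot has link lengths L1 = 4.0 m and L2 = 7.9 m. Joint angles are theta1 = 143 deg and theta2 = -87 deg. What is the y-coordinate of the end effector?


Convert angles to radians: theta1 = 2.4958, theta2 = -1.5184
y = L1*sin(theta1) + L2*sin(theta1+theta2)
y = 2.4073 + 6.5494
y = 8.9567


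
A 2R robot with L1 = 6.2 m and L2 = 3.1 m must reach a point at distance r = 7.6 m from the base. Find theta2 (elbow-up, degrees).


cos(theta2) = (r^2 - L1^2 - L2^2) / (2*L1*L2)
cos(theta2) = (57.76 - 38.44 - 9.61) / 38.44
cos(theta2) = 0.252601
theta2 = 75.3685 degrees


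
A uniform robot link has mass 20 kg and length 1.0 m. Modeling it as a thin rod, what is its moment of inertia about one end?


I = (1/3) * m * L^2
= (1/3) * 20 * 1.0^2
= 0.333333 * 20 * 1.0
= 6.6667 kg*m^2


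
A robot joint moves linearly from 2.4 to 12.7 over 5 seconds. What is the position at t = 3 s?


s = t/T = 3/5 = 0.6
p(t) = p0 + (pf-p0)*s
= 2.4 + (12.7 - 2.4) * 0.6
= 8.58


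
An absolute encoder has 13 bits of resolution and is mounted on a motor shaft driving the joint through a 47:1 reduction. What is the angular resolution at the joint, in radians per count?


counts = 2^13 = 8192
effective counts at joint = 8192 * 47 = 385024
resolution = 2*pi / 385024
= 1.6319e-05 rad/count


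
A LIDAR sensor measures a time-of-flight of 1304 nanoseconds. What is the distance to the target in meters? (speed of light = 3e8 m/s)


tof = 1304 ns = 1.304e-06 s
dist = c * tof / 2
= 3e8 * 1.304e-06 / 2
= 195.6 m


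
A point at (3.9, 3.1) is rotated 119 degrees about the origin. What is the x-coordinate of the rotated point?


x' = x*cos(theta) - y*sin(theta)
cos(119 deg) = -0.4848, sin(119 deg) = 0.8746
x' = 3.9 * -0.4848 - 3.1 * 0.8746
= -1.8908 - 2.7113
= -4.6021


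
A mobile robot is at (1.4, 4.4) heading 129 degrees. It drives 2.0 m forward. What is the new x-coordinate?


x_new = x0 + d*cos(theta)
= 1.4 + 2.0*cos(129)
= 1.4 + -1.2586
= 0.1414


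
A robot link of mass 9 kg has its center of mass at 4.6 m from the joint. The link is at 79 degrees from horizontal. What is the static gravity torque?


tau = m*g*L*cos(angle)
= 9 * 9.81 * 4.6 * cos(79 deg)
= 9 * 9.81 * 4.6 * 0.1908
= 77.494 Nm


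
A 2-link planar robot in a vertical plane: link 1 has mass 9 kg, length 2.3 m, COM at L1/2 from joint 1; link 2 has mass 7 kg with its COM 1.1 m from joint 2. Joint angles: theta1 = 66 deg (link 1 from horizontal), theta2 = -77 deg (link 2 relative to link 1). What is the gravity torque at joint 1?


Horizontal distance from joint 1 to link-1 COM:
  x_c1 = (L1/2)*cos(t1) = 1.15 * 0.4067 = 0.4677 m
Horizontal distance from joint 1 to link-2 COM:
  x_c2 = L1*cos(t1) + Lc2*cos(t1+t2)
       = 2.3*0.4067 + 1.1*0.9816 = 2.0153 m
tau1 = m1*g*x_c1 + m2*g*x_c2
     = 9*9.81*0.4677 + 7*9.81*2.0153
     = 41.2974 + 138.3896
     = 179.687 Nm


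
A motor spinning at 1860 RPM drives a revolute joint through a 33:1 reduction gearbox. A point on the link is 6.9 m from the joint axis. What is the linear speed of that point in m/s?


omega_motor = 1860 * 2*pi/60 = 194.7787 rad/s
omega_joint = omega_motor / 33 = 5.9024 rad/s
v = omega_joint * r = 5.9024 * 6.9
= 40.7265 m/s


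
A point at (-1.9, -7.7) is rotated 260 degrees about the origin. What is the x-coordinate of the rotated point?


x' = x*cos(theta) - y*sin(theta)
cos(260 deg) = -0.1736, sin(260 deg) = -0.9848
x' = -1.9 * -0.1736 - -7.7 * -0.9848
= 0.3299 - 7.583
= -7.2531


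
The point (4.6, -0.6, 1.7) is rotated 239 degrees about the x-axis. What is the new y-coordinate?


Rotation about x-axis: y' = y*cos(theta) - z*sin(theta)
= -0.6 * -0.515 - 1.7 * -0.8572
= 1.7662


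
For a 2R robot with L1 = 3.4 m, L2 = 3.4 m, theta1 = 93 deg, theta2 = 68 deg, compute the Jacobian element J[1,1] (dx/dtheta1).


J[1,1] = -L1*sin(t1) - L2*sin(t1+t2)
= -3.4*sin(93) - 3.4*sin(161)
= -4.5023


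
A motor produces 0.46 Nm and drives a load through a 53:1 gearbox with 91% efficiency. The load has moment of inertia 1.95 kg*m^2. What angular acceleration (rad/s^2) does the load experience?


tau_out = tau_motor * N * eta
= 0.46 * 53 * 0.91 = 22.1858 Nm
alpha = tau_out / I = 22.1858 / 1.95
= 11.3773 rad/s^2


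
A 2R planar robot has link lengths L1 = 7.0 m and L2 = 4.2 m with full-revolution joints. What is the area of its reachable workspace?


r_max = L1 + L2 = 11.2 m
r_min = |L1 - L2| = 2.8 m
Area = pi*(r_max^2 - r_min^2)
= pi*(125.44 - 7.84)
= pi * 117.6
= 369.4513 m^2


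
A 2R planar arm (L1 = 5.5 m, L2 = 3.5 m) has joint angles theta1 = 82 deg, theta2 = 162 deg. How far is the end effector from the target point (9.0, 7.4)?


End effector via forward kinematics:
x = L1*cos(t1) + L2*cos(t1+t2) = -0.7688
y = L1*sin(t1) + L2*sin(t1+t2) = 2.3007
Distance to target:
d = sqrt((9.0 - -0.7688)^2 + (7.4 - 2.3007)^2)
= sqrt(95.4304 + 26.0029)
= 11.0197 m


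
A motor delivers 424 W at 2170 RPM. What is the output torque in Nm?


omega = 2170 * 2*pi/60 = 227.2419 rad/s
tau = P / omega = 424 / 227.2419
= 1.8659 Nm


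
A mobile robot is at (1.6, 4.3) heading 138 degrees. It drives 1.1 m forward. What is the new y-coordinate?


y_new = y0 + d*sin(theta)
= 4.3 + 1.1*sin(138)
= 4.3 + 0.736
= 5.036


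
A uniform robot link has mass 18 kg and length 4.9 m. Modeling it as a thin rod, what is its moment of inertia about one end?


I = (1/3) * m * L^2
= (1/3) * 18 * 4.9^2
= 0.333333 * 18 * 24.01
= 144.06 kg*m^2


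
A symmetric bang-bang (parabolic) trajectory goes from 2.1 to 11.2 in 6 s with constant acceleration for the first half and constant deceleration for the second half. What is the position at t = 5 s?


Symmetric rest-to-rest: each phase covers (pf-p0)/2 in time T/2. 0.5*a*(T/2)^2 = (pf-p0)/2 => a = 4*(pf-p0)/T^2
a = 4*(11.2-2.1)/6^2 = 1.0111
t = 5 is in the deceleration phase (t > T/2).
p = pf - 0.5*a*(T-t)^2 = 11.2 - 0.5*1.0111*1^2
= 10.6944


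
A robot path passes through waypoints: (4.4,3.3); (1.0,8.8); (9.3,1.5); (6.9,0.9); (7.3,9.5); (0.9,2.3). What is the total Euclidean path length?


Segment lengths:
  seg1 = sqrt((-3.4)^2 + (5.5)^2) = 6.4661
  seg2 = sqrt((8.3)^2 + (-7.3)^2) = 11.0535
  seg3 = sqrt((-2.4)^2 + (-0.6)^2) = 2.4739
  seg4 = sqrt((0.4)^2 + (8.6)^2) = 8.6093
  seg5 = sqrt((-6.4)^2 + (-7.2)^2) = 9.6333
Total = 38.236


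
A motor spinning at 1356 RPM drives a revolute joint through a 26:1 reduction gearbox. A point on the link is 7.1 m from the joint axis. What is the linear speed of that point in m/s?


omega_motor = 1356 * 2*pi/60 = 142.0 rad/s
omega_joint = omega_motor / 26 = 5.4615 rad/s
v = omega_joint * r = 5.4615 * 7.1
= 38.7769 m/s


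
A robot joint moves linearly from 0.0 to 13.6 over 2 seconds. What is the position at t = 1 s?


s = t/T = 1/2 = 0.5
p(t) = p0 + (pf-p0)*s
= 0.0 + (13.6 - 0.0) * 0.5
= 6.8


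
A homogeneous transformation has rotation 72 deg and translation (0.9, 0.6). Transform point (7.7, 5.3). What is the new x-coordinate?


x' = cos(theta)*px - sin(theta)*py + tx
= 0.309*7.7 - 0.9511*5.3 + 0.9
= -1.7612


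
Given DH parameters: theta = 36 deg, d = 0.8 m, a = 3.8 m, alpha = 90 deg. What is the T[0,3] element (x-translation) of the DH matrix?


T[0,3] = a * cos(theta)
= 3.8 * cos(36 deg)
= 3.8 * 0.809
= 3.0743


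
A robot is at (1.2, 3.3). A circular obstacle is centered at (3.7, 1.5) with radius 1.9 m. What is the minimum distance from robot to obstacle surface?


center_dist = sqrt((1.2-3.7)^2 + (3.3-1.5)^2)
= sqrt(6.25 + 3.24)
= 3.0806
min_dist = center_dist - radius = 3.0806 - 1.9 = 1.1806 m


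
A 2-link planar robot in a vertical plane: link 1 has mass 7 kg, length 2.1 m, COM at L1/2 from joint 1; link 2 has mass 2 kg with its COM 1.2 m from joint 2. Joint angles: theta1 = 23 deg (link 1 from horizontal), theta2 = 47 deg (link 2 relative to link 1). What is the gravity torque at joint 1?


Horizontal distance from joint 1 to link-1 COM:
  x_c1 = (L1/2)*cos(t1) = 1.05 * 0.9205 = 0.9665 m
Horizontal distance from joint 1 to link-2 COM:
  x_c2 = L1*cos(t1) + Lc2*cos(t1+t2)
       = 2.1*0.9205 + 1.2*0.342 = 2.3435 m
tau1 = m1*g*x_c1 + m2*g*x_c2
     = 7*9.81*0.9665 + 2*9.81*2.3435
     = 66.3716 + 45.9792
     = 112.3508 Nm
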